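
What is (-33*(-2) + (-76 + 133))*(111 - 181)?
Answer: -8610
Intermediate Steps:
(-33*(-2) + (-76 + 133))*(111 - 181) = (66 + 57)*(-70) = 123*(-70) = -8610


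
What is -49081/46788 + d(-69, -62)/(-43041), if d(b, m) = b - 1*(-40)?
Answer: -234570941/223755812 ≈ -1.0483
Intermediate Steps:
d(b, m) = 40 + b (d(b, m) = b + 40 = 40 + b)
-49081/46788 + d(-69, -62)/(-43041) = -49081/46788 + (40 - 69)/(-43041) = -49081*1/46788 - 29*(-1/43041) = -49081/46788 + 29/43041 = -234570941/223755812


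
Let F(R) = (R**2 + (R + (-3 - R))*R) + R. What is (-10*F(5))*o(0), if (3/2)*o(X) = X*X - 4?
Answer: 400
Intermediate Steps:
F(R) = R**2 - 2*R (F(R) = (R**2 - 3*R) + R = R**2 - 2*R)
o(X) = -8/3 + 2*X**2/3 (o(X) = 2*(X*X - 4)/3 = 2*(X**2 - 4)/3 = 2*(-4 + X**2)/3 = -8/3 + 2*X**2/3)
(-10*F(5))*o(0) = (-50*(-2 + 5))*(-8/3 + (2/3)*0**2) = (-50*3)*(-8/3 + (2/3)*0) = (-10*15)*(-8/3 + 0) = -150*(-8/3) = 400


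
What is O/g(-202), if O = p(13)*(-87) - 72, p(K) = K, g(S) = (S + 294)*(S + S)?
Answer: 1203/37168 ≈ 0.032367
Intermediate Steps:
g(S) = 2*S*(294 + S) (g(S) = (294 + S)*(2*S) = 2*S*(294 + S))
O = -1203 (O = 13*(-87) - 72 = -1131 - 72 = -1203)
O/g(-202) = -1203*(-1/(404*(294 - 202))) = -1203/(2*(-202)*92) = -1203/(-37168) = -1203*(-1/37168) = 1203/37168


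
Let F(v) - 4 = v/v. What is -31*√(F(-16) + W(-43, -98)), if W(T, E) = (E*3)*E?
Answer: -31*√28817 ≈ -5262.4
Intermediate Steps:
F(v) = 5 (F(v) = 4 + v/v = 4 + 1 = 5)
W(T, E) = 3*E² (W(T, E) = (3*E)*E = 3*E²)
-31*√(F(-16) + W(-43, -98)) = -31*√(5 + 3*(-98)²) = -31*√(5 + 3*9604) = -31*√(5 + 28812) = -31*√28817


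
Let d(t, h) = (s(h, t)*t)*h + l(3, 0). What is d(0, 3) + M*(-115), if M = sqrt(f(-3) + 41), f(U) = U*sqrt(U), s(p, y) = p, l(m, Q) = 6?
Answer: 6 - 115*sqrt(41 - 3*I*sqrt(3)) ≈ -731.83 + 46.568*I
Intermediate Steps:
f(U) = U**(3/2)
d(t, h) = 6 + t*h**2 (d(t, h) = (h*t)*h + 6 = t*h**2 + 6 = 6 + t*h**2)
M = sqrt(41 - 3*I*sqrt(3)) (M = sqrt((-3)**(3/2) + 41) = sqrt(-3*I*sqrt(3) + 41) = sqrt(41 - 3*I*sqrt(3)) ≈ 6.4159 - 0.40494*I)
d(0, 3) + M*(-115) = (6 + 0*3**2) + sqrt(41 - 3*I*sqrt(3))*(-115) = (6 + 0*9) - 115*sqrt(41 - 3*I*sqrt(3)) = (6 + 0) - 115*sqrt(41 - 3*I*sqrt(3)) = 6 - 115*sqrt(41 - 3*I*sqrt(3))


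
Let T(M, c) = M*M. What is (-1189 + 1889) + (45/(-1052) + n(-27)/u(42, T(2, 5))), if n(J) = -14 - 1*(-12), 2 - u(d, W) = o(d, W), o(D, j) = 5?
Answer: 2211169/3156 ≈ 700.62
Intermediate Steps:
T(M, c) = M²
u(d, W) = -3 (u(d, W) = 2 - 1*5 = 2 - 5 = -3)
n(J) = -2 (n(J) = -14 + 12 = -2)
(-1189 + 1889) + (45/(-1052) + n(-27)/u(42, T(2, 5))) = (-1189 + 1889) + (45/(-1052) - 2/(-3)) = 700 + (45*(-1/1052) - 2*(-⅓)) = 700 + (-45/1052 + ⅔) = 700 + 1969/3156 = 2211169/3156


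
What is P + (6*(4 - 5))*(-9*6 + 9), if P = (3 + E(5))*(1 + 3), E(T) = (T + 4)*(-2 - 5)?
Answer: 30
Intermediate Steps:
E(T) = -28 - 7*T (E(T) = (4 + T)*(-7) = -28 - 7*T)
P = -240 (P = (3 + (-28 - 7*5))*(1 + 3) = (3 + (-28 - 35))*4 = (3 - 63)*4 = -60*4 = -240)
P + (6*(4 - 5))*(-9*6 + 9) = -240 + (6*(4 - 5))*(-9*6 + 9) = -240 + (6*(-1))*(-54 + 9) = -240 - 6*(-45) = -240 + 270 = 30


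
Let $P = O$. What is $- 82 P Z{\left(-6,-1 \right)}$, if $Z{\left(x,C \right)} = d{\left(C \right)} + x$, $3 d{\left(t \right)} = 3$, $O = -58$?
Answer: $-23780$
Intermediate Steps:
$d{\left(t \right)} = 1$ ($d{\left(t \right)} = \frac{1}{3} \cdot 3 = 1$)
$P = -58$
$Z{\left(x,C \right)} = 1 + x$
$- 82 P Z{\left(-6,-1 \right)} = \left(-82\right) \left(-58\right) \left(1 - 6\right) = 4756 \left(-5\right) = -23780$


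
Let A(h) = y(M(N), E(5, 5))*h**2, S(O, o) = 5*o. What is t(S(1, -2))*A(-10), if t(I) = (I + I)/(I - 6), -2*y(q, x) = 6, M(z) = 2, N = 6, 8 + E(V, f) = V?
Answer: -375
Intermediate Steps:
E(V, f) = -8 + V
y(q, x) = -3 (y(q, x) = -1/2*6 = -3)
A(h) = -3*h**2
t(I) = 2*I/(-6 + I) (t(I) = (2*I)/(-6 + I) = 2*I/(-6 + I))
t(S(1, -2))*A(-10) = (2*(5*(-2))/(-6 + 5*(-2)))*(-3*(-10)**2) = (2*(-10)/(-6 - 10))*(-3*100) = (2*(-10)/(-16))*(-300) = (2*(-10)*(-1/16))*(-300) = (5/4)*(-300) = -375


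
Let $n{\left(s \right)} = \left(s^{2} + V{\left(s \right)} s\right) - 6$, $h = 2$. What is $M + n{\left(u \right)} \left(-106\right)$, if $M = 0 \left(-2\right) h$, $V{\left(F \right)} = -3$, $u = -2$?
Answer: $-424$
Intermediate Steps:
$n{\left(s \right)} = -6 + s^{2} - 3 s$ ($n{\left(s \right)} = \left(s^{2} - 3 s\right) - 6 = -6 + s^{2} - 3 s$)
$M = 0$ ($M = 0 \left(-2\right) 2 = 0 \cdot 2 = 0$)
$M + n{\left(u \right)} \left(-106\right) = 0 + \left(-6 + \left(-2\right)^{2} - -6\right) \left(-106\right) = 0 + \left(-6 + 4 + 6\right) \left(-106\right) = 0 + 4 \left(-106\right) = 0 - 424 = -424$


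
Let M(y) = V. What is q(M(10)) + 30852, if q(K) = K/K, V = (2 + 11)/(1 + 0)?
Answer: 30853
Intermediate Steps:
V = 13 (V = 13/1 = 13*1 = 13)
M(y) = 13
q(K) = 1
q(M(10)) + 30852 = 1 + 30852 = 30853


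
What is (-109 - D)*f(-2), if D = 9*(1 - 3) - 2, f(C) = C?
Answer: 178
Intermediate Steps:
D = -20 (D = 9*(-2) - 2 = -18 - 2 = -20)
(-109 - D)*f(-2) = (-109 - 1*(-20))*(-2) = (-109 + 20)*(-2) = -89*(-2) = 178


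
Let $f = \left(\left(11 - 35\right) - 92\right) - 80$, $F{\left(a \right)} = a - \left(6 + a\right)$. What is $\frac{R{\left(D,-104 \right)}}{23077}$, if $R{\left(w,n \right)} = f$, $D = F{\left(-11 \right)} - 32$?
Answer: $- \frac{196}{23077} \approx -0.0084933$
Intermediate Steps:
$F{\left(a \right)} = -6$
$D = -38$ ($D = -6 - 32 = -38$)
$f = -196$ ($f = \left(\left(11 - 35\right) - 92\right) - 80 = \left(-24 - 92\right) - 80 = -116 - 80 = -196$)
$R{\left(w,n \right)} = -196$
$\frac{R{\left(D,-104 \right)}}{23077} = - \frac{196}{23077}$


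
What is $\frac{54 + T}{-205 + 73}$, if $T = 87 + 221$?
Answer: $- \frac{181}{66} \approx -2.7424$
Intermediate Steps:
$T = 308$
$\frac{54 + T}{-205 + 73} = \frac{54 + 308}{-205 + 73} = \frac{362}{-132} = 362 \left(- \frac{1}{132}\right) = - \frac{181}{66}$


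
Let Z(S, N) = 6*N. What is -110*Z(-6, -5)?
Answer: 3300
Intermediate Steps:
-110*Z(-6, -5) = -660*(-5) = -110*(-30) = 3300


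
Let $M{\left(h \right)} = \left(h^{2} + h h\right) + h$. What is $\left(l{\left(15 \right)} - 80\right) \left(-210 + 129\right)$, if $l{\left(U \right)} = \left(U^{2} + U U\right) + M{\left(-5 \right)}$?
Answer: $-33615$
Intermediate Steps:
$M{\left(h \right)} = h + 2 h^{2}$ ($M{\left(h \right)} = \left(h^{2} + h^{2}\right) + h = 2 h^{2} + h = h + 2 h^{2}$)
$l{\left(U \right)} = 45 + 2 U^{2}$ ($l{\left(U \right)} = \left(U^{2} + U U\right) - 5 \left(1 + 2 \left(-5\right)\right) = \left(U^{2} + U^{2}\right) - 5 \left(1 - 10\right) = 2 U^{2} - -45 = 2 U^{2} + 45 = 45 + 2 U^{2}$)
$\left(l{\left(15 \right)} - 80\right) \left(-210 + 129\right) = \left(\left(45 + 2 \cdot 15^{2}\right) - 80\right) \left(-210 + 129\right) = \left(\left(45 + 2 \cdot 225\right) - 80\right) \left(-81\right) = \left(\left(45 + 450\right) - 80\right) \left(-81\right) = \left(495 - 80\right) \left(-81\right) = 415 \left(-81\right) = -33615$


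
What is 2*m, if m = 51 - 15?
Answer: 72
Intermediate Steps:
m = 36
2*m = 2*36 = 72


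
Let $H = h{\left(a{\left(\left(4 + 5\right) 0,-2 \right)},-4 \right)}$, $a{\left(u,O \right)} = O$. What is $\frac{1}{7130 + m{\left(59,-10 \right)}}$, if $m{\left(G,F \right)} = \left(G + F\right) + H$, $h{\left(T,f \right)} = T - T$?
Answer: $\frac{1}{7179} \approx 0.0001393$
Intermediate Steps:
$h{\left(T,f \right)} = 0$
$H = 0$
$m{\left(G,F \right)} = F + G$ ($m{\left(G,F \right)} = \left(G + F\right) + 0 = \left(F + G\right) + 0 = F + G$)
$\frac{1}{7130 + m{\left(59,-10 \right)}} = \frac{1}{7130 + \left(-10 + 59\right)} = \frac{1}{7130 + 49} = \frac{1}{7179}$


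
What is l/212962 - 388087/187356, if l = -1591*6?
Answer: -42218142035/19949854236 ≈ -2.1162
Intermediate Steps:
l = -9546
l/212962 - 388087/187356 = -9546/212962 - 388087/187356 = -9546*1/212962 - 388087*1/187356 = -4773/106481 - 388087/187356 = -42218142035/19949854236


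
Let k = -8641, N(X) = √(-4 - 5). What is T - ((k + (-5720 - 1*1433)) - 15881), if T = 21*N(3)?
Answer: 31675 + 63*I ≈ 31675.0 + 63.0*I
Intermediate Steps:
N(X) = 3*I (N(X) = √(-9) = 3*I)
T = 63*I (T = 21*(3*I) = 63*I ≈ 63.0*I)
T - ((k + (-5720 - 1*1433)) - 15881) = 63*I - ((-8641 + (-5720 - 1*1433)) - 15881) = 63*I - ((-8641 + (-5720 - 1433)) - 15881) = 63*I - ((-8641 - 7153) - 15881) = 63*I - (-15794 - 15881) = 63*I - 1*(-31675) = 63*I + 31675 = 31675 + 63*I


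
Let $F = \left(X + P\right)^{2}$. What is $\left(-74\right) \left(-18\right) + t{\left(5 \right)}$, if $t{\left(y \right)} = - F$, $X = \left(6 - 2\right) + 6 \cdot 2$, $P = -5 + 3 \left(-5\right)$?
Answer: $1316$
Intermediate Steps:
$P = -20$ ($P = -5 - 15 = -20$)
$X = 16$ ($X = \left(6 - 2\right) + 12 = 4 + 12 = 16$)
$F = 16$ ($F = \left(16 - 20\right)^{2} = \left(-4\right)^{2} = 16$)
$t{\left(y \right)} = -16$ ($t{\left(y \right)} = \left(-1\right) 16 = -16$)
$\left(-74\right) \left(-18\right) + t{\left(5 \right)} = \left(-74\right) \left(-18\right) - 16 = 1332 - 16 = 1316$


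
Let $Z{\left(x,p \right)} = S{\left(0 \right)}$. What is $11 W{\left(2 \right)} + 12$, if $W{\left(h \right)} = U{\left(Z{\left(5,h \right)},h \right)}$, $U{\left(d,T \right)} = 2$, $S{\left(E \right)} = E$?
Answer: $34$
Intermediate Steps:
$Z{\left(x,p \right)} = 0$
$W{\left(h \right)} = 2$
$11 W{\left(2 \right)} + 12 = 11 \cdot 2 + 12 = 22 + 12 = 34$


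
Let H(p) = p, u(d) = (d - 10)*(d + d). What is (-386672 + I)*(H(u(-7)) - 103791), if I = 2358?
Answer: 39796867642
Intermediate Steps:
u(d) = 2*d*(-10 + d) (u(d) = (-10 + d)*(2*d) = 2*d*(-10 + d))
(-386672 + I)*(H(u(-7)) - 103791) = (-386672 + 2358)*(2*(-7)*(-10 - 7) - 103791) = -384314*(2*(-7)*(-17) - 103791) = -384314*(238 - 103791) = -384314*(-103553) = 39796867642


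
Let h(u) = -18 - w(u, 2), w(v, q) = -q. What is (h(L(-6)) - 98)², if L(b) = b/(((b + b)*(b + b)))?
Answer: 12996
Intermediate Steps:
L(b) = 1/(4*b) (L(b) = b/(((2*b)*(2*b))) = b/((4*b²)) = b*(1/(4*b²)) = 1/(4*b))
h(u) = -16 (h(u) = -18 - (-1)*2 = -18 - 1*(-2) = -18 + 2 = -16)
(h(L(-6)) - 98)² = (-16 - 98)² = (-114)² = 12996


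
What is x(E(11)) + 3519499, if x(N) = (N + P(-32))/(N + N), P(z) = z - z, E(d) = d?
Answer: 7038999/2 ≈ 3.5195e+6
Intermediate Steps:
P(z) = 0
x(N) = 1/2 (x(N) = (N + 0)/(N + N) = N/((2*N)) = N*(1/(2*N)) = 1/2)
x(E(11)) + 3519499 = 1/2 + 3519499 = 7038999/2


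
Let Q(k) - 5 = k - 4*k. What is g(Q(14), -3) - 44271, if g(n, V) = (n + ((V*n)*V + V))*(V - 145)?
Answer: 10933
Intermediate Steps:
Q(k) = 5 - 3*k (Q(k) = 5 + (k - 4*k) = 5 - 3*k)
g(n, V) = (-145 + V)*(V + n + n*V²) (g(n, V) = (n + (n*V² + V))*(-145 + V) = (n + (V + n*V²))*(-145 + V) = (V + n + n*V²)*(-145 + V) = (-145 + V)*(V + n + n*V²))
g(Q(14), -3) - 44271 = ((-3)² - 145*(-3) - 145*(5 - 3*14) - 3*(5 - 3*14) + (5 - 3*14)*(-3)³ - 145*(5 - 3*14)*(-3)²) - 44271 = (9 + 435 - 145*(5 - 42) - 3*(5 - 42) + (5 - 42)*(-27) - 145*(5 - 42)*9) - 44271 = (9 + 435 - 145*(-37) - 3*(-37) - 37*(-27) - 145*(-37)*9) - 44271 = (9 + 435 + 5365 + 111 + 999 + 48285) - 44271 = 55204 - 44271 = 10933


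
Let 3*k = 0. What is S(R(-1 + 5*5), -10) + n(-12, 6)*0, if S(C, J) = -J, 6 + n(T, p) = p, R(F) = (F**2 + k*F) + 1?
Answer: 10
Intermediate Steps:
k = 0 (k = (1/3)*0 = 0)
R(F) = 1 + F**2 (R(F) = (F**2 + 0*F) + 1 = (F**2 + 0) + 1 = F**2 + 1 = 1 + F**2)
n(T, p) = -6 + p
S(R(-1 + 5*5), -10) + n(-12, 6)*0 = -1*(-10) + (-6 + 6)*0 = 10 + 0*0 = 10 + 0 = 10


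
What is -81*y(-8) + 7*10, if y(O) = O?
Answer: 718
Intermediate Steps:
-81*y(-8) + 7*10 = -81*(-8) + 7*10 = 648 + 70 = 718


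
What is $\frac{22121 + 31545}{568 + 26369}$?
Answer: $\frac{53666}{26937} \approx 1.9923$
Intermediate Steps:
$\frac{22121 + 31545}{568 + 26369} = \frac{53666}{26937}$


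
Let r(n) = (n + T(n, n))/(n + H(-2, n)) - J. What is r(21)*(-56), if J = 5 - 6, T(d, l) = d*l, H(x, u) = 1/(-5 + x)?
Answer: -94640/73 ≈ -1296.4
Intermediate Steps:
J = -1
r(n) = 1 + (n + n²)/(-⅐ + n) (r(n) = (n + n*n)/(n + 1/(-5 - 2)) - 1*(-1) = (n + n²)/(n + 1/(-7)) + 1 = (n + n²)/(n - ⅐) + 1 = (n + n²)/(-⅐ + n) + 1 = 1 + (n + n²)/(-⅐ + n))
r(21)*(-56) = ((-1 + 7*21² + 14*21)/(-1 + 7*21))*(-56) = ((-1 + 7*441 + 294)/(-1 + 147))*(-56) = ((-1 + 3087 + 294)/146)*(-56) = ((1/146)*3380)*(-56) = (1690/73)*(-56) = -94640/73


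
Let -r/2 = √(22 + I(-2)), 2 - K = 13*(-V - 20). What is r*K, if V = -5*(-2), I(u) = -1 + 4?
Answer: -3920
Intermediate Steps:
I(u) = 3
V = 10
K = 392 (K = 2 - 13*(-1*10 - 20) = 2 - 13*(-10 - 20) = 2 - 13*(-30) = 2 - 1*(-390) = 2 + 390 = 392)
r = -10 (r = -2*√(22 + 3) = -2*√25 = -2*5 = -10)
r*K = -10*392 = -3920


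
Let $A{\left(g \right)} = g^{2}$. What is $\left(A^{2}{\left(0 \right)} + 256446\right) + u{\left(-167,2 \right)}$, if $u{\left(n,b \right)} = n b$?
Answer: $256112$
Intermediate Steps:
$u{\left(n,b \right)} = b n$
$\left(A^{2}{\left(0 \right)} + 256446\right) + u{\left(-167,2 \right)} = \left(\left(0^{2}\right)^{2} + 256446\right) + 2 \left(-167\right) = \left(0^{2} + 256446\right) - 334 = \left(0 + 256446\right) - 334 = 256446 - 334 = 256112$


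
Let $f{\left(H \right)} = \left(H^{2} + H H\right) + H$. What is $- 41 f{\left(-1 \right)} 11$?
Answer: $-451$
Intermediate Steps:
$f{\left(H \right)} = H + 2 H^{2}$ ($f{\left(H \right)} = \left(H^{2} + H^{2}\right) + H = 2 H^{2} + H = H + 2 H^{2}$)
$- 41 f{\left(-1 \right)} 11 = - 41 \left(- (1 + 2 \left(-1\right))\right) 11 = - 41 \left(- (1 - 2)\right) 11 = - 41 \left(\left(-1\right) \left(-1\right)\right) 11 = \left(-41\right) 1 \cdot 11 = \left(-41\right) 11 = -451$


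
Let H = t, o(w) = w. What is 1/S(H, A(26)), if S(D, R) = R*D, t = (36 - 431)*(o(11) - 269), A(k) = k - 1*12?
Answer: 1/1426740 ≈ 7.0090e-7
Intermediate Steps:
A(k) = -12 + k (A(k) = k - 12 = -12 + k)
t = 101910 (t = (36 - 431)*(11 - 269) = -395*(-258) = 101910)
H = 101910
S(D, R) = D*R
1/S(H, A(26)) = 1/(101910*(-12 + 26)) = 1/(101910*14) = 1/1426740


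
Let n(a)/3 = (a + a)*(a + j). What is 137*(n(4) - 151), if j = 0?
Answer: -7535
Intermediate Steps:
n(a) = 6*a**2 (n(a) = 3*((a + a)*(a + 0)) = 3*((2*a)*a) = 3*(2*a**2) = 6*a**2)
137*(n(4) - 151) = 137*(6*4**2 - 151) = 137*(6*16 - 151) = 137*(96 - 151) = 137*(-55) = -7535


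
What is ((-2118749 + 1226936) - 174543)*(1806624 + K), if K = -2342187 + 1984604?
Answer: -1545193564596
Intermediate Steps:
K = -357583
((-2118749 + 1226936) - 174543)*(1806624 + K) = ((-2118749 + 1226936) - 174543)*(1806624 - 357583) = (-891813 - 174543)*1449041 = -1066356*1449041 = -1545193564596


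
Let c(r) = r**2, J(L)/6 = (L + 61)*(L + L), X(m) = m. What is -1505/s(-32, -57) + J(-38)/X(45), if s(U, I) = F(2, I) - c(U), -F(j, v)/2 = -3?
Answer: -3536353/15270 ≈ -231.59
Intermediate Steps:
F(j, v) = 6 (F(j, v) = -2*(-3) = 6)
J(L) = 12*L*(61 + L) (J(L) = 6*((L + 61)*(L + L)) = 6*((61 + L)*(2*L)) = 6*(2*L*(61 + L)) = 12*L*(61 + L))
s(U, I) = 6 - U**2
-1505/s(-32, -57) + J(-38)/X(45) = -1505/(6 - 1*(-32)**2) + (12*(-38)*(61 - 38))/45 = -1505/(6 - 1*1024) + (12*(-38)*23)*(1/45) = -1505/(6 - 1024) - 10488*1/45 = -1505/(-1018) - 3496/15 = -1505*(-1/1018) - 3496/15 = 1505/1018 - 3496/15 = -3536353/15270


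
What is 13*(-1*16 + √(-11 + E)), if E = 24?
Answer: -208 + 13*√13 ≈ -161.13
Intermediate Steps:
13*(-1*16 + √(-11 + E)) = 13*(-1*16 + √(-11 + 24)) = 13*(-16 + √13) = -208 + 13*√13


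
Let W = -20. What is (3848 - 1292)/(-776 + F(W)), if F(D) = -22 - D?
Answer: -1278/389 ≈ -3.2853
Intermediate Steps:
(3848 - 1292)/(-776 + F(W)) = (3848 - 1292)/(-776 + (-22 - 1*(-20))) = 2556/(-776 + (-22 + 20)) = 2556/(-776 - 2) = 2556/(-778) = 2556*(-1/778) = -1278/389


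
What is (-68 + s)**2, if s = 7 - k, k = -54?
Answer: 49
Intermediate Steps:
s = 61 (s = 7 - 1*(-54) = 7 + 54 = 61)
(-68 + s)**2 = (-68 + 61)**2 = (-7)**2 = 49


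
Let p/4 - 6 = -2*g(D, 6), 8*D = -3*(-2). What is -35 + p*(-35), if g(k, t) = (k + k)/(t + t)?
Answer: -840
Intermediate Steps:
D = ¾ (D = (-3*(-2))/8 = (⅛)*6 = ¾ ≈ 0.75000)
g(k, t) = k/t (g(k, t) = (2*k)/((2*t)) = (2*k)*(1/(2*t)) = k/t)
p = 23 (p = 24 + 4*(-3/(2*6)) = 24 + 4*(-2*⅛) = 24 + 4*(-¼) = 24 - 1 = 23)
-35 + p*(-35) = -35 + 23*(-35) = -35 - 805 = -840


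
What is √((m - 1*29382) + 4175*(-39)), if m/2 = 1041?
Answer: 195*I*√5 ≈ 436.03*I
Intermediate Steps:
m = 2082 (m = 2*1041 = 2082)
√((m - 1*29382) + 4175*(-39)) = √((2082 - 1*29382) + 4175*(-39)) = √((2082 - 29382) - 162825) = √(-27300 - 162825) = √(-190125) = 195*I*√5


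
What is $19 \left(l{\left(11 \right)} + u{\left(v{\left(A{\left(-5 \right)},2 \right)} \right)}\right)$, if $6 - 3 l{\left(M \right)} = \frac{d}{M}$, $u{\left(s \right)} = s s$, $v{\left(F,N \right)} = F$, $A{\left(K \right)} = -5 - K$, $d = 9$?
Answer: $\frac{361}{11} \approx 32.818$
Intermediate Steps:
$u{\left(s \right)} = s^{2}$
$l{\left(M \right)} = 2 - \frac{3}{M}$ ($l{\left(M \right)} = 2 - \frac{9 \frac{1}{M}}{3} = 2 - \frac{3}{M}$)
$19 \left(l{\left(11 \right)} + u{\left(v{\left(A{\left(-5 \right)},2 \right)} \right)}\right) = 19 \left(\left(2 - \frac{3}{11}\right) + \left(-5 - -5\right)^{2}\right) = 19 \left(\left(2 - \frac{3}{11}\right) + \left(-5 + 5\right)^{2}\right) = 19 \left(\left(2 - \frac{3}{11}\right) + 0^{2}\right) = 19 \left(\frac{19}{11} + 0\right) = 19 \cdot \frac{19}{11} = \frac{361}{11}$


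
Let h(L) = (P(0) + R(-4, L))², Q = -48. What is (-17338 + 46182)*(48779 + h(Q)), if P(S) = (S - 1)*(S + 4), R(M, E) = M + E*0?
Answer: 1408827492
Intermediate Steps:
R(M, E) = M (R(M, E) = M + 0 = M)
P(S) = (-1 + S)*(4 + S)
h(L) = 64 (h(L) = ((-4 + 0² + 3*0) - 4)² = ((-4 + 0 + 0) - 4)² = (-4 - 4)² = (-8)² = 64)
(-17338 + 46182)*(48779 + h(Q)) = (-17338 + 46182)*(48779 + 64) = 28844*48843 = 1408827492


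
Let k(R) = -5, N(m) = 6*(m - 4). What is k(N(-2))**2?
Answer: 25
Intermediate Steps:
N(m) = -24 + 6*m (N(m) = 6*(-4 + m) = -24 + 6*m)
k(N(-2))**2 = (-5)**2 = 25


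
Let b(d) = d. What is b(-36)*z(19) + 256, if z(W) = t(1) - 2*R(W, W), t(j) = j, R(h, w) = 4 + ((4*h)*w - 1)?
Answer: 104404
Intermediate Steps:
R(h, w) = 3 + 4*h*w (R(h, w) = 4 + (4*h*w - 1) = 4 + (-1 + 4*h*w) = 3 + 4*h*w)
z(W) = -5 - 8*W² (z(W) = 1 - 2*(3 + 4*W*W) = 1 - 2*(3 + 4*W²) = 1 + (-6 - 8*W²) = -5 - 8*W²)
b(-36)*z(19) + 256 = -36*(-5 - 8*19²) + 256 = -36*(-5 - 8*361) + 256 = -36*(-5 - 2888) + 256 = -36*(-2893) + 256 = 104148 + 256 = 104404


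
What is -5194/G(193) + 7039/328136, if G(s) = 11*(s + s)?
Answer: -837225395/696632728 ≈ -1.2018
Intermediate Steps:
G(s) = 22*s (G(s) = 11*(2*s) = 22*s)
-5194/G(193) + 7039/328136 = -5194/(22*193) + 7039/328136 = -5194/4246 + 7039*(1/328136) = -5194*1/4246 + 7039/328136 = -2597/2123 + 7039/328136 = -837225395/696632728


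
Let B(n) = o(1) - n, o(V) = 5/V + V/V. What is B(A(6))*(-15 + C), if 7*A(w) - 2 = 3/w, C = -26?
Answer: -3239/14 ≈ -231.36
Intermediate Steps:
A(w) = 2/7 + 3/(7*w) (A(w) = 2/7 + (3/w)/7 = 2/7 + 3/(7*w))
o(V) = 1 + 5/V (o(V) = 5/V + 1 = 1 + 5/V)
B(n) = 6 - n (B(n) = (5 + 1)/1 - n = 1*6 - n = 6 - n)
B(A(6))*(-15 + C) = (6 - (3 + 2*6)/(7*6))*(-15 - 26) = (6 - (3 + 12)/(7*6))*(-41) = (6 - 15/(7*6))*(-41) = (6 - 1*5/14)*(-41) = (6 - 5/14)*(-41) = (79/14)*(-41) = -3239/14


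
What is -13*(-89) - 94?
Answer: 1063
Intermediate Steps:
-13*(-89) - 94 = 1157 - 94 = 1063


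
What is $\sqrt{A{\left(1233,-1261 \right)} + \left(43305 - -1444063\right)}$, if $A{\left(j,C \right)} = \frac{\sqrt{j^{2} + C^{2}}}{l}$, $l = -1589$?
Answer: $\frac{\sqrt{3755486697928 - 1589 \sqrt{3110410}}}{1589} \approx 1219.6$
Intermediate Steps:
$A{\left(j,C \right)} = - \frac{\sqrt{C^{2} + j^{2}}}{1589}$ ($A{\left(j,C \right)} = \frac{\sqrt{j^{2} + C^{2}}}{-1589} = \sqrt{C^{2} + j^{2}} \left(- \frac{1}{1589}\right) = - \frac{\sqrt{C^{2} + j^{2}}}{1589}$)
$\sqrt{A{\left(1233,-1261 \right)} + \left(43305 - -1444063\right)} = \sqrt{- \frac{\sqrt{\left(-1261\right)^{2} + 1233^{2}}}{1589} + \left(43305 - -1444063\right)} = \sqrt{- \frac{\sqrt{1590121 + 1520289}}{1589} + \left(43305 + 1444063\right)} = \sqrt{- \frac{\sqrt{3110410}}{1589} + 1487368} = \sqrt{1487368 - \frac{\sqrt{3110410}}{1589}}$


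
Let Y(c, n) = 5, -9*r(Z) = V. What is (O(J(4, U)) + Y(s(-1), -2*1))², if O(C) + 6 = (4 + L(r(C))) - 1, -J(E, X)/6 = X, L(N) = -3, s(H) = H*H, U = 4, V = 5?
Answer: 1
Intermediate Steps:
r(Z) = -5/9 (r(Z) = -⅑*5 = -5/9)
s(H) = H²
J(E, X) = -6*X
O(C) = -6 (O(C) = -6 + ((4 - 3) - 1) = -6 + (1 - 1) = -6 + 0 = -6)
(O(J(4, U)) + Y(s(-1), -2*1))² = (-6 + 5)² = (-1)² = 1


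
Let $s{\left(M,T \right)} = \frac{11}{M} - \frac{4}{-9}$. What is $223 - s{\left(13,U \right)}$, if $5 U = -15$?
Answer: $\frac{25940}{117} \approx 221.71$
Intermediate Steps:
$U = -3$ ($U = \frac{1}{5} \left(-15\right) = -3$)
$s{\left(M,T \right)} = \frac{4}{9} + \frac{11}{M}$ ($s{\left(M,T \right)} = \frac{11}{M} - - \frac{4}{9} = \frac{11}{M} + \frac{4}{9} = \frac{4}{9} + \frac{11}{M}$)
$223 - s{\left(13,U \right)} = 223 - \left(\frac{4}{9} + \frac{11}{13}\right) = 223 - \frac{151}{117} = \frac{25940}{117}$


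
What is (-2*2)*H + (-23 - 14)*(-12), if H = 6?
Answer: 420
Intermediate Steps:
(-2*2)*H + (-23 - 14)*(-12) = -2*2*6 + (-23 - 14)*(-12) = -4*6 - 37*(-12) = -24 + 444 = 420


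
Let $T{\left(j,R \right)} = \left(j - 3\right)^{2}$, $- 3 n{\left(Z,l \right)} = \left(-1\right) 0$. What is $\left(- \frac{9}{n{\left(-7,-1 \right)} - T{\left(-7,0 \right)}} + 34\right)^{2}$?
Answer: $\frac{11621281}{10000} \approx 1162.1$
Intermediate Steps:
$n{\left(Z,l \right)} = 0$ ($n{\left(Z,l \right)} = - \frac{\left(-1\right) 0}{3} = \left(- \frac{1}{3}\right) 0 = 0$)
$T{\left(j,R \right)} = \left(-3 + j\right)^{2}$
$\left(- \frac{9}{n{\left(-7,-1 \right)} - T{\left(-7,0 \right)}} + 34\right)^{2} = \left(- \frac{9}{0 - \left(-3 - 7\right)^{2}} + 34\right)^{2} = \left(- \frac{9}{0 - \left(-10\right)^{2}} + 34\right)^{2} = \left(- \frac{9}{0 - 100} + 34\right)^{2} = \left(- \frac{9}{-100} + 34\right)^{2} = \left(\left(-9\right) \left(- \frac{1}{100}\right) + 34\right)^{2} = \left(\frac{9}{100} + 34\right)^{2} = \left(\frac{3409}{100}\right)^{2} = \frac{11621281}{10000}$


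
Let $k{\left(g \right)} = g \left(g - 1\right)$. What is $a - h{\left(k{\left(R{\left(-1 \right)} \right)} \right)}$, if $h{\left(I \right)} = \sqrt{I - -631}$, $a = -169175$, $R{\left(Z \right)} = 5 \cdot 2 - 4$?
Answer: $-169175 - \sqrt{661} \approx -1.692 \cdot 10^{5}$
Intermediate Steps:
$R{\left(Z \right)} = 6$ ($R{\left(Z \right)} = 10 - 4 = 6$)
$k{\left(g \right)} = g \left(-1 + g\right)$
$h{\left(I \right)} = \sqrt{631 + I}$ ($h{\left(I \right)} = \sqrt{I + 631} = \sqrt{631 + I}$)
$a - h{\left(k{\left(R{\left(-1 \right)} \right)} \right)} = -169175 - \sqrt{631 + 6 \left(-1 + 6\right)} = -169175 - \sqrt{631 + 6 \cdot 5} = -169175 - \sqrt{631 + 30} = -169175 - \sqrt{661}$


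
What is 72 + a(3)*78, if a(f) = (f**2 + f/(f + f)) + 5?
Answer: 1203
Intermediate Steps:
a(f) = 11/2 + f**2 (a(f) = (f**2 + f/((2*f))) + 5 = (f**2 + (1/(2*f))*f) + 5 = (f**2 + 1/2) + 5 = (1/2 + f**2) + 5 = 11/2 + f**2)
72 + a(3)*78 = 72 + (11/2 + 3**2)*78 = 72 + (11/2 + 9)*78 = 72 + (29/2)*78 = 72 + 1131 = 1203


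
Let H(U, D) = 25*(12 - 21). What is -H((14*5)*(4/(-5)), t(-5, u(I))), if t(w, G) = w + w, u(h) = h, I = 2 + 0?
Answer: 225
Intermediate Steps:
I = 2
t(w, G) = 2*w
H(U, D) = -225 (H(U, D) = 25*(-9) = -225)
-H((14*5)*(4/(-5)), t(-5, u(I))) = -1*(-225) = 225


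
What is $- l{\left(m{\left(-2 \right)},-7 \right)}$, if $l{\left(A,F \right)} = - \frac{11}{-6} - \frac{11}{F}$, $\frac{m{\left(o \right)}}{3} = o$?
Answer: $- \frac{143}{42} \approx -3.4048$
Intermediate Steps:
$m{\left(o \right)} = 3 o$
$l{\left(A,F \right)} = \frac{11}{6} - \frac{11}{F}$ ($l{\left(A,F \right)} = \left(-11\right) \left(- \frac{1}{6}\right) - \frac{11}{F} = \frac{11}{6} - \frac{11}{F}$)
$- l{\left(m{\left(-2 \right)},-7 \right)} = - (\frac{11}{6} - \frac{11}{-7}) = - (\frac{11}{6} - - \frac{11}{7}) = - (\frac{11}{6} + \frac{11}{7}) = \left(-1\right) \frac{143}{42} = - \frac{143}{42}$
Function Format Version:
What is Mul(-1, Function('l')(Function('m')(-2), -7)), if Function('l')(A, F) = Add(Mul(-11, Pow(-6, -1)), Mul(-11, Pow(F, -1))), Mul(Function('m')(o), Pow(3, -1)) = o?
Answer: Rational(-143, 42) ≈ -3.4048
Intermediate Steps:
Function('m')(o) = Mul(3, o)
Function('l')(A, F) = Add(Rational(11, 6), Mul(-11, Pow(F, -1))) (Function('l')(A, F) = Add(Mul(-11, Rational(-1, 6)), Mul(-11, Pow(F, -1))) = Add(Rational(11, 6), Mul(-11, Pow(F, -1))))
Mul(-1, Function('l')(Function('m')(-2), -7)) = Mul(-1, Add(Rational(11, 6), Mul(-11, Pow(-7, -1)))) = Mul(-1, Add(Rational(11, 6), Mul(-11, Rational(-1, 7)))) = Mul(-1, Add(Rational(11, 6), Rational(11, 7))) = Mul(-1, Rational(143, 42)) = Rational(-143, 42)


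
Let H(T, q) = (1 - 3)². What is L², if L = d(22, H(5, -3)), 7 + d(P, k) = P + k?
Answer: 361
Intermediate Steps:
H(T, q) = 4 (H(T, q) = (-2)² = 4)
d(P, k) = -7 + P + k (d(P, k) = -7 + (P + k) = -7 + P + k)
L = 19 (L = -7 + 22 + 4 = 19)
L² = 19² = 361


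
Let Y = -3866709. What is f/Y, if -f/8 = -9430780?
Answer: -75446240/3866709 ≈ -19.512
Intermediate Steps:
f = 75446240 (f = -8*(-9430780) = 75446240)
f/Y = 75446240/(-3866709) = 75446240*(-1/3866709) = -75446240/3866709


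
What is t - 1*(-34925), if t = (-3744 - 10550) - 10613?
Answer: 10018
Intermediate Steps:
t = -24907 (t = -14294 - 10613 = -24907)
t - 1*(-34925) = -24907 - 1*(-34925) = -24907 + 34925 = 10018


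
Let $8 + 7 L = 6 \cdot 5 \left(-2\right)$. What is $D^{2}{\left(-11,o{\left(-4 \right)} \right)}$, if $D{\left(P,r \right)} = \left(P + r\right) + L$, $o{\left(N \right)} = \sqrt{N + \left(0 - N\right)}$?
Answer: $\frac{21025}{49} \approx 429.08$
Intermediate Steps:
$o{\left(N \right)} = 0$ ($o{\left(N \right)} = \sqrt{N - N} = \sqrt{0} = 0$)
$L = - \frac{68}{7}$ ($L = - \frac{8}{7} + \frac{6 \cdot 5 \left(-2\right)}{7} = - \frac{8}{7} + \frac{30 \left(-2\right)}{7} = - \frac{8}{7} + \frac{1}{7} \left(-60\right) = - \frac{8}{7} - \frac{60}{7} = - \frac{68}{7} \approx -9.7143$)
$D{\left(P,r \right)} = - \frac{68}{7} + P + r$ ($D{\left(P,r \right)} = \left(P + r\right) - \frac{68}{7} = - \frac{68}{7} + P + r$)
$D^{2}{\left(-11,o{\left(-4 \right)} \right)} = \left(- \frac{68}{7} - 11 + 0\right)^{2} = \left(- \frac{145}{7}\right)^{2} = \frac{21025}{49}$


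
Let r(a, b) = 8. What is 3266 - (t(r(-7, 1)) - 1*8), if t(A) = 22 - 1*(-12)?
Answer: 3240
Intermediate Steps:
t(A) = 34 (t(A) = 22 + 12 = 34)
3266 - (t(r(-7, 1)) - 1*8) = 3266 - (34 - 1*8) = 3266 - (34 - 8) = 3266 - 1*26 = 3266 - 26 = 3240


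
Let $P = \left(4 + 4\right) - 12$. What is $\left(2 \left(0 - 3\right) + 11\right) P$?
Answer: $-20$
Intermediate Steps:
$P = -4$ ($P = 8 - 12 = -4$)
$\left(2 \left(0 - 3\right) + 11\right) P = \left(2 \left(0 - 3\right) + 11\right) \left(-4\right) = \left(2 \left(-3\right) + 11\right) \left(-4\right) = \left(-6 + 11\right) \left(-4\right) = 5 \left(-4\right) = -20$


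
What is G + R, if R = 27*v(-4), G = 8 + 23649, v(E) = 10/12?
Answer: 47359/2 ≈ 23680.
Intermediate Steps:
v(E) = ⅚ (v(E) = 10*(1/12) = ⅚)
G = 23657
R = 45/2 (R = 27*(⅚) = 45/2 ≈ 22.500)
G + R = 23657 + 45/2 = 47359/2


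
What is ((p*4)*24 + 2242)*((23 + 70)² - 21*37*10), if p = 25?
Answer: 4080318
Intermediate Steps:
((p*4)*24 + 2242)*((23 + 70)² - 21*37*10) = ((25*4)*24 + 2242)*((23 + 70)² - 21*37*10) = (100*24 + 2242)*(93² - 777*10) = (2400 + 2242)*(8649 - 7770) = 4642*879 = 4080318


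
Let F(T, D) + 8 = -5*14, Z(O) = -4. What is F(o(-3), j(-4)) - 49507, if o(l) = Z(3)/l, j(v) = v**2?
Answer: -49585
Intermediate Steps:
o(l) = -4/l
F(T, D) = -78 (F(T, D) = -8 - 5*14 = -8 - 70 = -78)
F(o(-3), j(-4)) - 49507 = -78 - 49507 = -49585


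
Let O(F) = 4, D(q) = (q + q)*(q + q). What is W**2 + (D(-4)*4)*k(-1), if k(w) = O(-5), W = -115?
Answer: 14249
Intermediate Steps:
D(q) = 4*q**2 (D(q) = (2*q)*(2*q) = 4*q**2)
k(w) = 4
W**2 + (D(-4)*4)*k(-1) = (-115)**2 + ((4*(-4)**2)*4)*4 = 13225 + ((4*16)*4)*4 = 13225 + (64*4)*4 = 13225 + 256*4 = 13225 + 1024 = 14249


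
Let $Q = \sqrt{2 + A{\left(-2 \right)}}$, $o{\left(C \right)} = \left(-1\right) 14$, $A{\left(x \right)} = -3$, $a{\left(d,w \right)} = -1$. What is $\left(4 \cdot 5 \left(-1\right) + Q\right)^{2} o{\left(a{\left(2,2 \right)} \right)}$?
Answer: $-5586 + 560 i \approx -5586.0 + 560.0 i$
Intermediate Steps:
$o{\left(C \right)} = -14$
$Q = i$ ($Q = \sqrt{2 - 3} = \sqrt{-1} = i \approx 1.0 i$)
$\left(4 \cdot 5 \left(-1\right) + Q\right)^{2} o{\left(a{\left(2,2 \right)} \right)} = \left(4 \cdot 5 \left(-1\right) + i\right)^{2} \left(-14\right) = \left(20 \left(-1\right) + i\right)^{2} \left(-14\right) = \left(-20 + i\right)^{2} \left(-14\right) = - 14 \left(-20 + i\right)^{2}$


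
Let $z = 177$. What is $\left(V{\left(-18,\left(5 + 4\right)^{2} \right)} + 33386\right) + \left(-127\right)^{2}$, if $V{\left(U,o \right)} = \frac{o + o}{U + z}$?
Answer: $\frac{2624349}{53} \approx 49516.0$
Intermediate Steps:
$V{\left(U,o \right)} = \frac{2 o}{177 + U}$ ($V{\left(U,o \right)} = \frac{o + o}{U + 177} = \frac{2 o}{177 + U}$)
$\left(V{\left(-18,\left(5 + 4\right)^{2} \right)} + 33386\right) + \left(-127\right)^{2} = \left(\frac{2 \left(5 + 4\right)^{2}}{177 - 18} + 33386\right) + \left(-127\right)^{2} = \left(\frac{2 \cdot 9^{2}}{159} + 33386\right) + 16129 = \left(2 \cdot 81 \cdot \frac{1}{159} + 33386\right) + 16129 = \left(\frac{54}{53} + 33386\right) + 16129 = \frac{1769512}{53} + 16129 = \frac{2624349}{53}$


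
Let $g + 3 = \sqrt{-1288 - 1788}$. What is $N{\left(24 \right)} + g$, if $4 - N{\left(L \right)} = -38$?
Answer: $39 + 2 i \sqrt{769} \approx 39.0 + 55.462 i$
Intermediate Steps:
$g = -3 + 2 i \sqrt{769}$ ($g = -3 + \sqrt{-1288 - 1788} = -3 + \sqrt{-3076} = -3 + 2 i \sqrt{769} \approx -3.0 + 55.462 i$)
$N{\left(L \right)} = 42$ ($N{\left(L \right)} = 4 - -38 = 4 + 38 = 42$)
$N{\left(24 \right)} + g = 42 - \left(3 - 2 i \sqrt{769}\right) = 39 + 2 i \sqrt{769}$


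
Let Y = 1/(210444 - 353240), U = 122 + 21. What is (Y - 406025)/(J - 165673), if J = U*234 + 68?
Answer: 57978745901/18869491828 ≈ 3.0726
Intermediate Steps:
U = 143
Y = -1/142796 (Y = 1/(-142796) = -1/142796 ≈ -7.0030e-6)
J = 33530 (J = 143*234 + 68 = 33462 + 68 = 33530)
(Y - 406025)/(J - 165673) = (-1/142796 - 406025)/(33530 - 165673) = -57978745901/142796/(-132143) = -57978745901/142796*(-1/132143) = 57978745901/18869491828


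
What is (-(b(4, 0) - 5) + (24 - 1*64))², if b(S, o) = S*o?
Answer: 1225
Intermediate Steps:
(-(b(4, 0) - 5) + (24 - 1*64))² = (-(4*0 - 5) + (24 - 1*64))² = (-(0 - 5) + (24 - 64))² = (-1*(-5) - 40)² = (5 - 40)² = (-35)² = 1225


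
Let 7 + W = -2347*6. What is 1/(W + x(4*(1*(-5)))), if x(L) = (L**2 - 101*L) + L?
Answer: -1/11689 ≈ -8.5550e-5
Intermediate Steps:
W = -14089 (W = -7 - 2347*6 = -7 - 14082 = -14089)
x(L) = L**2 - 100*L
1/(W + x(4*(1*(-5)))) = 1/(-14089 + (4*(1*(-5)))*(-100 + 4*(1*(-5)))) = 1/(-14089 + (4*(-5))*(-100 + 4*(-5))) = 1/(-14089 - 20*(-100 - 20)) = 1/(-14089 - 20*(-120)) = 1/(-14089 + 2400) = 1/(-11689) = -1/11689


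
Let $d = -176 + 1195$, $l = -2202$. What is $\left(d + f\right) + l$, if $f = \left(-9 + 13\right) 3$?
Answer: $-1171$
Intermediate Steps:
$f = 12$ ($f = 4 \cdot 3 = 12$)
$d = 1019$
$\left(d + f\right) + l = \left(1019 + 12\right) - 2202 = 1031 - 2202 = -1171$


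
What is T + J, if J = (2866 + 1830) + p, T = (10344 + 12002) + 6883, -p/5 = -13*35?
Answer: 36200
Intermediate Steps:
p = 2275 (p = -(-65)*35 = -5*(-455) = 2275)
T = 29229 (T = 22346 + 6883 = 29229)
J = 6971 (J = (2866 + 1830) + 2275 = 4696 + 2275 = 6971)
T + J = 29229 + 6971 = 36200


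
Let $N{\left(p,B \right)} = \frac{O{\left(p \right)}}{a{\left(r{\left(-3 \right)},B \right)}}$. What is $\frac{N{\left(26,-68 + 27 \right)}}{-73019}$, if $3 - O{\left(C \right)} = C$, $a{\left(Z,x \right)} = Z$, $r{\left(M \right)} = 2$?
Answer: $\frac{23}{146038} \approx 0.00015749$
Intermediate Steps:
$O{\left(C \right)} = 3 - C$
$N{\left(p,B \right)} = \frac{3}{2} - \frac{p}{2}$ ($N{\left(p,B \right)} = \frac{3 - p}{2} = \left(3 - p\right) \frac{1}{2} = \frac{3}{2} - \frac{p}{2}$)
$\frac{N{\left(26,-68 + 27 \right)}}{-73019} = \frac{\frac{3}{2} - 13}{-73019} = \left(\frac{3}{2} - 13\right) \left(- \frac{1}{73019}\right) = \left(- \frac{23}{2}\right) \left(- \frac{1}{73019}\right) = \frac{23}{146038}$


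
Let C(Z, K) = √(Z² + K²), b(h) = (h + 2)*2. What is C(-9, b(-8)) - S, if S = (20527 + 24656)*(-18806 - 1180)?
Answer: 903027453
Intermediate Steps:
b(h) = 4 + 2*h (b(h) = (2 + h)*2 = 4 + 2*h)
C(Z, K) = √(K² + Z²)
S = -903027438 (S = 45183*(-19986) = -903027438)
C(-9, b(-8)) - S = √((4 + 2*(-8))² + (-9)²) - 1*(-903027438) = √((4 - 16)² + 81) + 903027438 = √((-12)² + 81) + 903027438 = √(144 + 81) + 903027438 = √225 + 903027438 = 15 + 903027438 = 903027453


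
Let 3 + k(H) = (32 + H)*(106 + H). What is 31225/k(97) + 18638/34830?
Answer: 262597357/151998120 ≈ 1.7276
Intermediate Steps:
k(H) = -3 + (32 + H)*(106 + H)
31225/k(97) + 18638/34830 = 31225/(3389 + 97**2 + 138*97) + 18638/34830 = 31225/(3389 + 9409 + 13386) + 18638*(1/34830) = 31225/26184 + 9319/17415 = 262597357/151998120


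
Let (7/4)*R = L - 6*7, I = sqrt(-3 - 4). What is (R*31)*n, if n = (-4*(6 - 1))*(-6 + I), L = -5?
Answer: -699360/7 + 116560*I*sqrt(7)/7 ≈ -99909.0 + 44056.0*I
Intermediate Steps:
I = I*sqrt(7) (I = sqrt(-7) = I*sqrt(7) ≈ 2.6458*I)
R = -188/7 (R = 4*(-5 - 6*7)/7 = 4*(-5 - 42)/7 = (4/7)*(-47) = -188/7 ≈ -26.857)
n = 120 - 20*I*sqrt(7) (n = (-4*(6 - 1))*(-6 + I*sqrt(7)) = (-4*5)*(-6 + I*sqrt(7)) = -20*(-6 + I*sqrt(7)) = 120 - 20*I*sqrt(7) ≈ 120.0 - 52.915*I)
(R*31)*n = (-188/7*31)*(120 - 20*I*sqrt(7)) = -5828*(120 - 20*I*sqrt(7))/7 = -699360/7 + 116560*I*sqrt(7)/7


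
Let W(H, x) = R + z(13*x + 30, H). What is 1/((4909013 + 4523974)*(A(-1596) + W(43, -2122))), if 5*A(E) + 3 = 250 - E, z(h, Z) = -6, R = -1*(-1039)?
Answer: 5/66106372896 ≈ 7.5636e-11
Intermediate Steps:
R = 1039
A(E) = 247/5 - E/5 (A(E) = -3/5 + (250 - E)/5 = -3/5 + (50 - E/5) = 247/5 - E/5)
W(H, x) = 1033 (W(H, x) = 1039 - 6 = 1033)
1/((4909013 + 4523974)*(A(-1596) + W(43, -2122))) = 1/((4909013 + 4523974)*((247/5 - 1/5*(-1596)) + 1033)) = 1/(9432987*((247/5 + 1596/5) + 1033)) = 1/(9432987*(1843/5 + 1033)) = 1/(9432987*(7008/5)) = 1/(66106372896/5) = 5/66106372896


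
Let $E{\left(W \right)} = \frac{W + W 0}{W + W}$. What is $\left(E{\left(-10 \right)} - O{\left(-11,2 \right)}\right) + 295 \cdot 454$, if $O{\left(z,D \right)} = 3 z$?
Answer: $\frac{267927}{2} \approx 1.3396 \cdot 10^{5}$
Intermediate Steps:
$E{\left(W \right)} = \frac{1}{2}$ ($E{\left(W \right)} = \frac{W + 0}{2 W} = W \frac{1}{2 W} = \frac{1}{2}$)
$\left(E{\left(-10 \right)} - O{\left(-11,2 \right)}\right) + 295 \cdot 454 = \left(\frac{1}{2} - 3 \left(-11\right)\right) + 295 \cdot 454 = \left(\frac{1}{2} - -33\right) + 133930 = \left(\frac{1}{2} + 33\right) + 133930 = \frac{67}{2} + 133930 = \frac{267927}{2}$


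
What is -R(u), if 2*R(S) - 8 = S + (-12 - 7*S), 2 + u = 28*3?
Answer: 248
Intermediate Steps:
u = 82 (u = -2 + 28*3 = -2 + 84 = 82)
R(S) = -2 - 3*S (R(S) = 4 + (S + (-12 - 7*S))/2 = 4 + (-12 - 6*S)/2 = 4 + (-6 - 3*S) = -2 - 3*S)
-R(u) = -(-2 - 3*82) = -(-2 - 246) = -1*(-248) = 248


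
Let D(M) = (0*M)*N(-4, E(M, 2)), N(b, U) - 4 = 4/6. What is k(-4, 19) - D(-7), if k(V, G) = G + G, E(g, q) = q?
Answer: 38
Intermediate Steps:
N(b, U) = 14/3 (N(b, U) = 4 + 4/6 = 4 + 4*(1/6) = 4 + 2/3 = 14/3)
k(V, G) = 2*G
D(M) = 0 (D(M) = (0*M)*(14/3) = 0*(14/3) = 0)
k(-4, 19) - D(-7) = 2*19 - 1*0 = 38 + 0 = 38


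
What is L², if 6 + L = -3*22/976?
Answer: 8767521/238144 ≈ 36.816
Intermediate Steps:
L = -2961/488 (L = -6 - 3*22/976 = -6 - 66*1/976 = -6 - 33/488 = -2961/488 ≈ -6.0676)
L² = (-2961/488)² = 8767521/238144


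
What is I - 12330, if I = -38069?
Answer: -50399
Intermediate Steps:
I - 12330 = -38069 - 12330 = -50399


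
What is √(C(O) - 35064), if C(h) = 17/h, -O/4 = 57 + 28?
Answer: I*√3506405/10 ≈ 187.25*I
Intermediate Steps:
O = -340 (O = -4*(57 + 28) = -4*85 = -340)
√(C(O) - 35064) = √(17/(-340) - 35064) = √(17*(-1/340) - 35064) = √(-1/20 - 35064) = √(-701281/20) = I*√3506405/10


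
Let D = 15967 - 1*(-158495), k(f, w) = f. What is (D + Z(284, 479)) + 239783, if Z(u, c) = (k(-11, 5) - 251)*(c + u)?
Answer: 214339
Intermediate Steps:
D = 174462 (D = 15967 + 158495 = 174462)
Z(u, c) = -262*c - 262*u (Z(u, c) = (-11 - 251)*(c + u) = -262*(c + u) = -262*c - 262*u)
(D + Z(284, 479)) + 239783 = (174462 + (-262*479 - 262*284)) + 239783 = (174462 + (-125498 - 74408)) + 239783 = (174462 - 199906) + 239783 = -25444 + 239783 = 214339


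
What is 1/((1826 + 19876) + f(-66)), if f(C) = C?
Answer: 1/21636 ≈ 4.6219e-5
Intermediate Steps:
1/((1826 + 19876) + f(-66)) = 1/((1826 + 19876) - 66) = 1/(21702 - 66) = 1/21636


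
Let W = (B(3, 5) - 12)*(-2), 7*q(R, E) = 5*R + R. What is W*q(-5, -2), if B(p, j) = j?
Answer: -60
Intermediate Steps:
q(R, E) = 6*R/7 (q(R, E) = (5*R + R)/7 = (6*R)/7 = 6*R/7)
W = 14 (W = (5 - 12)*(-2) = -7*(-2) = 14)
W*q(-5, -2) = 14*((6/7)*(-5)) = 14*(-30/7) = -60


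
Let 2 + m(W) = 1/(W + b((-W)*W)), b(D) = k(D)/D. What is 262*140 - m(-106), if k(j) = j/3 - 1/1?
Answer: 130654311446/3561809 ≈ 36682.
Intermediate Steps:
k(j) = -1 + j/3 (k(j) = j*(⅓) - 1*1 = j/3 - 1 = -1 + j/3)
b(D) = (-1 + D/3)/D
m(W) = -2 + 1/(W - (-3 - W²)/(3*W²)) (m(W) = -2 + 1/(W + (-3 + (-W)*W)/(3*(((-W)*W)))) = -2 + 1/(W + (-3 - W²)/(3*((-W²)))) = -2 + 1/(W + (-1/W²)*(-3 - W²)/3) = -2 + 1/(W - (-3 - W²)/(3*W²)))
262*140 - m(-106) = 262*140 - (-6 + (-106)² - 6*(-106)³)/(3 + (-106)² + 3*(-106)³) = 36680 - (-6 + 11236 - 6*(-1191016))/(3 + 11236 + 3*(-1191016)) = 36680 - (-6 + 11236 + 7146096)/(3 + 11236 - 3573048) = 36680 - 7157326/(-3561809) = 36680 - (-1)*7157326/3561809 = 36680 - 1*(-7157326/3561809) = 36680 + 7157326/3561809 = 130654311446/3561809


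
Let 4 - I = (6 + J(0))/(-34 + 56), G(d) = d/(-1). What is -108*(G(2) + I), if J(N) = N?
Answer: -2052/11 ≈ -186.55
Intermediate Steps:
G(d) = -d (G(d) = d*(-1) = -d)
I = 41/11 (I = 4 - (6 + 0)/(-34 + 56) = 4 - 6/22 = 4 - 1*3/11 = 4 - 3/11 = 41/11 ≈ 3.7273)
-108*(G(2) + I) = -108*(-1*2 + 41/11) = -108*(-2 + 41/11) = -108*19/11 = -2052/11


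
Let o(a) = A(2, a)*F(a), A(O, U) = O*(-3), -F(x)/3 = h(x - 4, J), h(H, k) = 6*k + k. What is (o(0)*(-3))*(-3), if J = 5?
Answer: 5670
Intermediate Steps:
h(H, k) = 7*k
F(x) = -105 (F(x) = -21*5 = -3*35 = -105)
A(O, U) = -3*O
o(a) = 630 (o(a) = -3*2*(-105) = -6*(-105) = 630)
(o(0)*(-3))*(-3) = (630*(-3))*(-3) = -1890*(-3) = 5670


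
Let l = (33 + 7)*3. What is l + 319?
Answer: 439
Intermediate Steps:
l = 120 (l = 40*3 = 120)
l + 319 = 120 + 319 = 439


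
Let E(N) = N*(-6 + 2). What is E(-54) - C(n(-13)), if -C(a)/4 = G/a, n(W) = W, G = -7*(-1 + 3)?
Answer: 2864/13 ≈ 220.31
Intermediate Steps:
G = -14 (G = -7*2 = -14)
E(N) = -4*N (E(N) = N*(-4) = -4*N)
C(a) = 56/a (C(a) = -(-56)/a = 56/a)
E(-54) - C(n(-13)) = -4*(-54) - 56/(-13) = 216 - 56*(-1)/13 = 216 - 1*(-56/13) = 216 + 56/13 = 2864/13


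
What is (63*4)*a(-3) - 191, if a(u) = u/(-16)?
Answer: -575/4 ≈ -143.75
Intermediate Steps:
a(u) = -u/16 (a(u) = u*(-1/16) = -u/16)
(63*4)*a(-3) - 191 = (63*4)*(-1/16*(-3)) - 191 = 252*(3/16) - 191 = 189/4 - 191 = -575/4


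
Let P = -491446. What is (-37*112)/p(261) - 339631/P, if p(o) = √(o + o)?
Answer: 339631/491446 - 2072*√58/87 ≈ -180.69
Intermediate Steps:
p(o) = √2*√o (p(o) = √(2*o) = √2*√o)
(-37*112)/p(261) - 339631/P = (-37*112)/((√2*√261)) - 339631/(-491446) = -4144*√58/174 - 339631*(-1/491446) = -4144*√58/174 + 339631/491446 = -2072*√58/87 + 339631/491446 = 339631/491446 - 2072*√58/87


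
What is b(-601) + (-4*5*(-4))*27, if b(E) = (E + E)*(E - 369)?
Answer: 1168100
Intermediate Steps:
b(E) = 2*E*(-369 + E) (b(E) = (2*E)*(-369 + E) = 2*E*(-369 + E))
b(-601) + (-4*5*(-4))*27 = 2*(-601)*(-369 - 601) + (-4*5*(-4))*27 = 2*(-601)*(-970) - 20*(-4)*27 = 1165940 + 80*27 = 1165940 + 2160 = 1168100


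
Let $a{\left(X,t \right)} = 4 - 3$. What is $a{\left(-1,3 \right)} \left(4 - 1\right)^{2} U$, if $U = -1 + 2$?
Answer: $9$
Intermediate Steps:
$U = 1$
$a{\left(X,t \right)} = 1$ ($a{\left(X,t \right)} = 4 - 3 = 1$)
$a{\left(-1,3 \right)} \left(4 - 1\right)^{2} U = 1 \left(4 - 1\right)^{2} \cdot 1 = 1 \cdot 3^{2} \cdot 1 = 1 \cdot 9 \cdot 1 = 9 \cdot 1 = 9$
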